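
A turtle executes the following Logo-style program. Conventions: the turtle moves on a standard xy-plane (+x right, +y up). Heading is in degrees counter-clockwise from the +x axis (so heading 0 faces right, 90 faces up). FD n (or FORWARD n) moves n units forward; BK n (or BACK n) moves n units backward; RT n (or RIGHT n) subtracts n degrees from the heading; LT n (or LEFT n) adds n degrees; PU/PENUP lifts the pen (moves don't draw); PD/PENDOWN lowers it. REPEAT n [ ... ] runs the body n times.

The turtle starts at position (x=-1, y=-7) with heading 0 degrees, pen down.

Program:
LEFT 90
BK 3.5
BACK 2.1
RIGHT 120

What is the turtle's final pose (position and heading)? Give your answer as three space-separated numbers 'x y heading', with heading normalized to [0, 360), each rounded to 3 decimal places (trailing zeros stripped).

Executing turtle program step by step:
Start: pos=(-1,-7), heading=0, pen down
LT 90: heading 0 -> 90
BK 3.5: (-1,-7) -> (-1,-10.5) [heading=90, draw]
BK 2.1: (-1,-10.5) -> (-1,-12.6) [heading=90, draw]
RT 120: heading 90 -> 330
Final: pos=(-1,-12.6), heading=330, 2 segment(s) drawn

Answer: -1 -12.6 330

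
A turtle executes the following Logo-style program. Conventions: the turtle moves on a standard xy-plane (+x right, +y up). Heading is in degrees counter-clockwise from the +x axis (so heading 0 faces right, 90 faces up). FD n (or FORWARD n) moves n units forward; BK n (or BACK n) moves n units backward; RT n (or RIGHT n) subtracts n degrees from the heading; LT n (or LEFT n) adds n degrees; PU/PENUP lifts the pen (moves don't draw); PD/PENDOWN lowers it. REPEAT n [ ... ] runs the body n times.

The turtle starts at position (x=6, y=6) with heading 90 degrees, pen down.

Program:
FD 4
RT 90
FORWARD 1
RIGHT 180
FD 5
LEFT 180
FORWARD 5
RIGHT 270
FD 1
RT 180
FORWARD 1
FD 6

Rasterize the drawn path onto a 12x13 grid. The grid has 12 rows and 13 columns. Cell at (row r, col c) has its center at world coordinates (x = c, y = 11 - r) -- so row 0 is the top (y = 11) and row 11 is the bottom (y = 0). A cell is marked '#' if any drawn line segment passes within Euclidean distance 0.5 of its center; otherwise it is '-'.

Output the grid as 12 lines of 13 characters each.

Segment 0: (6,6) -> (6,10)
Segment 1: (6,10) -> (7,10)
Segment 2: (7,10) -> (2,10)
Segment 3: (2,10) -> (7,10)
Segment 4: (7,10) -> (7,11)
Segment 5: (7,11) -> (7,10)
Segment 6: (7,10) -> (7,4)

Answer: -------#-----
--######-----
------##-----
------##-----
------##-----
------##-----
-------#-----
-------#-----
-------------
-------------
-------------
-------------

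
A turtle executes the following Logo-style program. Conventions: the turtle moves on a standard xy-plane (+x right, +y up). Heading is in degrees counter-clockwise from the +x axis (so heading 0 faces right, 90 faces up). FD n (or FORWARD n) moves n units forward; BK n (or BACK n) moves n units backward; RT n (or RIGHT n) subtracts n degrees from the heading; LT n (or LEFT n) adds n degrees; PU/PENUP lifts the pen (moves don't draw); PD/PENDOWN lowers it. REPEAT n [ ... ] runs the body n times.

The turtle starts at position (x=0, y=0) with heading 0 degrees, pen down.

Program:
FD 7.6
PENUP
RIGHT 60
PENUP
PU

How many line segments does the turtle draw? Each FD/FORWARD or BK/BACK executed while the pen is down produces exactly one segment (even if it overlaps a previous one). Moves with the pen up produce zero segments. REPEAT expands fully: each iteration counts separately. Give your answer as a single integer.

Executing turtle program step by step:
Start: pos=(0,0), heading=0, pen down
FD 7.6: (0,0) -> (7.6,0) [heading=0, draw]
PU: pen up
RT 60: heading 0 -> 300
PU: pen up
PU: pen up
Final: pos=(7.6,0), heading=300, 1 segment(s) drawn
Segments drawn: 1

Answer: 1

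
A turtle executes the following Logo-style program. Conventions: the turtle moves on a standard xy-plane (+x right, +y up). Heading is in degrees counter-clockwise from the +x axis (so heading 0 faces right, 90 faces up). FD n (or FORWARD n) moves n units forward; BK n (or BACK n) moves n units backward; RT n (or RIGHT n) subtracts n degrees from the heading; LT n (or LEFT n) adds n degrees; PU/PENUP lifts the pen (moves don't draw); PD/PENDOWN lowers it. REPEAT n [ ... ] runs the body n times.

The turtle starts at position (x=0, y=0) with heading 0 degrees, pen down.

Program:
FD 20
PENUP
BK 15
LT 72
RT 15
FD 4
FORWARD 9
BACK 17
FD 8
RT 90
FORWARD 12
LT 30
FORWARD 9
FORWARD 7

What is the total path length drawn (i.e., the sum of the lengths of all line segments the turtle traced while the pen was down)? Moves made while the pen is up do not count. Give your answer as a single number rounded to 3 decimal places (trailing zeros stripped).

Executing turtle program step by step:
Start: pos=(0,0), heading=0, pen down
FD 20: (0,0) -> (20,0) [heading=0, draw]
PU: pen up
BK 15: (20,0) -> (5,0) [heading=0, move]
LT 72: heading 0 -> 72
RT 15: heading 72 -> 57
FD 4: (5,0) -> (7.179,3.355) [heading=57, move]
FD 9: (7.179,3.355) -> (12.08,10.903) [heading=57, move]
BK 17: (12.08,10.903) -> (2.821,-3.355) [heading=57, move]
FD 8: (2.821,-3.355) -> (7.179,3.355) [heading=57, move]
RT 90: heading 57 -> 327
FD 12: (7.179,3.355) -> (17.243,-3.181) [heading=327, move]
LT 30: heading 327 -> 357
FD 9: (17.243,-3.181) -> (26.23,-3.652) [heading=357, move]
FD 7: (26.23,-3.652) -> (33.221,-4.018) [heading=357, move]
Final: pos=(33.221,-4.018), heading=357, 1 segment(s) drawn

Segment lengths:
  seg 1: (0,0) -> (20,0), length = 20
Total = 20

Answer: 20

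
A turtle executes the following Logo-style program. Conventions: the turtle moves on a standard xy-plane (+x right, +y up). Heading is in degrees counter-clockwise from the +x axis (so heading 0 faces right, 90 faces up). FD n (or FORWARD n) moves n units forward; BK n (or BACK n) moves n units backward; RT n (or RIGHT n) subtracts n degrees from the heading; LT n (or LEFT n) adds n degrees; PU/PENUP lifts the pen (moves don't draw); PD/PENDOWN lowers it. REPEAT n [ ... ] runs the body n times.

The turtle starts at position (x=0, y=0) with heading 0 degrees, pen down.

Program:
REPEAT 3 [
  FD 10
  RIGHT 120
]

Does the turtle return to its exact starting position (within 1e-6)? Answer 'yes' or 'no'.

Executing turtle program step by step:
Start: pos=(0,0), heading=0, pen down
REPEAT 3 [
  -- iteration 1/3 --
  FD 10: (0,0) -> (10,0) [heading=0, draw]
  RT 120: heading 0 -> 240
  -- iteration 2/3 --
  FD 10: (10,0) -> (5,-8.66) [heading=240, draw]
  RT 120: heading 240 -> 120
  -- iteration 3/3 --
  FD 10: (5,-8.66) -> (0,0) [heading=120, draw]
  RT 120: heading 120 -> 0
]
Final: pos=(0,0), heading=0, 3 segment(s) drawn

Start position: (0, 0)
Final position: (0, 0)
Distance = 0; < 1e-6 -> CLOSED

Answer: yes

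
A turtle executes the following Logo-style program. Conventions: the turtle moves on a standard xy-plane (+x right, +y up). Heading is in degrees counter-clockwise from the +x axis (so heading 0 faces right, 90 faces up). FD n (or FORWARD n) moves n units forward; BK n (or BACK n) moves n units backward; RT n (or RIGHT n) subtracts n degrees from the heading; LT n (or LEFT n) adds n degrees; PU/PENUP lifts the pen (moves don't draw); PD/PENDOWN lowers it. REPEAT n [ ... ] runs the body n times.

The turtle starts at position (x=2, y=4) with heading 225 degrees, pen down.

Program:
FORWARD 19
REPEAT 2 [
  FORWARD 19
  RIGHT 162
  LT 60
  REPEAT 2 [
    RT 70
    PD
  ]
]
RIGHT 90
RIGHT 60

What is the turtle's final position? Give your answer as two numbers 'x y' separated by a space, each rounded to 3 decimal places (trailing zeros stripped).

Answer: -6.7 -28.425

Derivation:
Executing turtle program step by step:
Start: pos=(2,4), heading=225, pen down
FD 19: (2,4) -> (-11.435,-9.435) [heading=225, draw]
REPEAT 2 [
  -- iteration 1/2 --
  FD 19: (-11.435,-9.435) -> (-24.87,-22.87) [heading=225, draw]
  RT 162: heading 225 -> 63
  LT 60: heading 63 -> 123
  REPEAT 2 [
    -- iteration 1/2 --
    RT 70: heading 123 -> 53
    PD: pen down
    -- iteration 2/2 --
    RT 70: heading 53 -> 343
    PD: pen down
  ]
  -- iteration 2/2 --
  FD 19: (-24.87,-22.87) -> (-6.7,-28.425) [heading=343, draw]
  RT 162: heading 343 -> 181
  LT 60: heading 181 -> 241
  REPEAT 2 [
    -- iteration 1/2 --
    RT 70: heading 241 -> 171
    PD: pen down
    -- iteration 2/2 --
    RT 70: heading 171 -> 101
    PD: pen down
  ]
]
RT 90: heading 101 -> 11
RT 60: heading 11 -> 311
Final: pos=(-6.7,-28.425), heading=311, 3 segment(s) drawn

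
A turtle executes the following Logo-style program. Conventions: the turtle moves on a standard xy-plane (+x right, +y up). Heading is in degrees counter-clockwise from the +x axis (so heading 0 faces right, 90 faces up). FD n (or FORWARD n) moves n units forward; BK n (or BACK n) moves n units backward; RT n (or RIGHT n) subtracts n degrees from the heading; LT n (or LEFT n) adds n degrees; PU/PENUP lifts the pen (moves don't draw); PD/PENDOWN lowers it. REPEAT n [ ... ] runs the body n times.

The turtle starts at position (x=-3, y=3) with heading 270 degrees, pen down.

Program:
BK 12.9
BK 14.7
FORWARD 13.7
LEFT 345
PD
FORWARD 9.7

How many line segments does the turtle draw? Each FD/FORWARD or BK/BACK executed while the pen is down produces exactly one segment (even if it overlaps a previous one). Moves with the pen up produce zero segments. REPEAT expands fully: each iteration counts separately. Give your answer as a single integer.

Answer: 4

Derivation:
Executing turtle program step by step:
Start: pos=(-3,3), heading=270, pen down
BK 12.9: (-3,3) -> (-3,15.9) [heading=270, draw]
BK 14.7: (-3,15.9) -> (-3,30.6) [heading=270, draw]
FD 13.7: (-3,30.6) -> (-3,16.9) [heading=270, draw]
LT 345: heading 270 -> 255
PD: pen down
FD 9.7: (-3,16.9) -> (-5.511,7.531) [heading=255, draw]
Final: pos=(-5.511,7.531), heading=255, 4 segment(s) drawn
Segments drawn: 4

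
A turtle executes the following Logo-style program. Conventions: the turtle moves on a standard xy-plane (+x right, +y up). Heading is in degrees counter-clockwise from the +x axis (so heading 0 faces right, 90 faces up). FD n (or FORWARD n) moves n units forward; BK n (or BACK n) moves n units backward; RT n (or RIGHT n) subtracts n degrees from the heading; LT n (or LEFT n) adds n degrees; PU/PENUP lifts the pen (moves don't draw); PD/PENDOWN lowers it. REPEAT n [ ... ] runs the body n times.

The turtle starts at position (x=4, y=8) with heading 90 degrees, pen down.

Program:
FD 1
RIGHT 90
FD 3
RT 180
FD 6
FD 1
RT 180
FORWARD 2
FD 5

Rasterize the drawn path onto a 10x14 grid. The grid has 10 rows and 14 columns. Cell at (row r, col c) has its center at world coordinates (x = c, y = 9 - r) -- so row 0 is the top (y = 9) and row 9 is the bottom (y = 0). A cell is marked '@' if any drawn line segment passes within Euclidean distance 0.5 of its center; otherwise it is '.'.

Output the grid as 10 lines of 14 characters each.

Segment 0: (4,8) -> (4,9)
Segment 1: (4,9) -> (7,9)
Segment 2: (7,9) -> (1,9)
Segment 3: (1,9) -> (0,9)
Segment 4: (0,9) -> (2,9)
Segment 5: (2,9) -> (7,9)

Answer: @@@@@@@@......
....@.........
..............
..............
..............
..............
..............
..............
..............
..............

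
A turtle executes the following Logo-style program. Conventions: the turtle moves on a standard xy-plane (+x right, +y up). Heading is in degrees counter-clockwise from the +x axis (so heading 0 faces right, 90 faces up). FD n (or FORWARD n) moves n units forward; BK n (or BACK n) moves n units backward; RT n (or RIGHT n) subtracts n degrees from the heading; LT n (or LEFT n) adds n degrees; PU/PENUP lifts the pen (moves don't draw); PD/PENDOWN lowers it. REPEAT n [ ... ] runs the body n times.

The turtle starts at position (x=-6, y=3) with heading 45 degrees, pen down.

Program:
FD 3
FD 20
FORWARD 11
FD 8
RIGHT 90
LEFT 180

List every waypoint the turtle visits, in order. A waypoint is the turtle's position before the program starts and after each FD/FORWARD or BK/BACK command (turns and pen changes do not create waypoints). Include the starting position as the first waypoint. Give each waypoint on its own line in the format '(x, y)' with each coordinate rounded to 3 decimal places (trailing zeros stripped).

Answer: (-6, 3)
(-3.879, 5.121)
(10.263, 19.263)
(18.042, 27.042)
(23.698, 32.698)

Derivation:
Executing turtle program step by step:
Start: pos=(-6,3), heading=45, pen down
FD 3: (-6,3) -> (-3.879,5.121) [heading=45, draw]
FD 20: (-3.879,5.121) -> (10.263,19.263) [heading=45, draw]
FD 11: (10.263,19.263) -> (18.042,27.042) [heading=45, draw]
FD 8: (18.042,27.042) -> (23.698,32.698) [heading=45, draw]
RT 90: heading 45 -> 315
LT 180: heading 315 -> 135
Final: pos=(23.698,32.698), heading=135, 4 segment(s) drawn
Waypoints (5 total):
(-6, 3)
(-3.879, 5.121)
(10.263, 19.263)
(18.042, 27.042)
(23.698, 32.698)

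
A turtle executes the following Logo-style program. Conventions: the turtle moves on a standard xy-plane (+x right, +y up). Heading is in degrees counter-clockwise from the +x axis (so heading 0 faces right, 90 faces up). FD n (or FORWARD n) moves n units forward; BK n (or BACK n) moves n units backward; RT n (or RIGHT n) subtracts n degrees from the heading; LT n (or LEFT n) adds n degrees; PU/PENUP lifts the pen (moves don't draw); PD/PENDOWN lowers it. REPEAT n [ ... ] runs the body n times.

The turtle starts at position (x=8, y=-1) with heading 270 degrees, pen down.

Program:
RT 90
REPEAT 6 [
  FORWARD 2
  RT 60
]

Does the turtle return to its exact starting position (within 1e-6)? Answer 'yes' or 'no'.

Executing turtle program step by step:
Start: pos=(8,-1), heading=270, pen down
RT 90: heading 270 -> 180
REPEAT 6 [
  -- iteration 1/6 --
  FD 2: (8,-1) -> (6,-1) [heading=180, draw]
  RT 60: heading 180 -> 120
  -- iteration 2/6 --
  FD 2: (6,-1) -> (5,0.732) [heading=120, draw]
  RT 60: heading 120 -> 60
  -- iteration 3/6 --
  FD 2: (5,0.732) -> (6,2.464) [heading=60, draw]
  RT 60: heading 60 -> 0
  -- iteration 4/6 --
  FD 2: (6,2.464) -> (8,2.464) [heading=0, draw]
  RT 60: heading 0 -> 300
  -- iteration 5/6 --
  FD 2: (8,2.464) -> (9,0.732) [heading=300, draw]
  RT 60: heading 300 -> 240
  -- iteration 6/6 --
  FD 2: (9,0.732) -> (8,-1) [heading=240, draw]
  RT 60: heading 240 -> 180
]
Final: pos=(8,-1), heading=180, 6 segment(s) drawn

Start position: (8, -1)
Final position: (8, -1)
Distance = 0; < 1e-6 -> CLOSED

Answer: yes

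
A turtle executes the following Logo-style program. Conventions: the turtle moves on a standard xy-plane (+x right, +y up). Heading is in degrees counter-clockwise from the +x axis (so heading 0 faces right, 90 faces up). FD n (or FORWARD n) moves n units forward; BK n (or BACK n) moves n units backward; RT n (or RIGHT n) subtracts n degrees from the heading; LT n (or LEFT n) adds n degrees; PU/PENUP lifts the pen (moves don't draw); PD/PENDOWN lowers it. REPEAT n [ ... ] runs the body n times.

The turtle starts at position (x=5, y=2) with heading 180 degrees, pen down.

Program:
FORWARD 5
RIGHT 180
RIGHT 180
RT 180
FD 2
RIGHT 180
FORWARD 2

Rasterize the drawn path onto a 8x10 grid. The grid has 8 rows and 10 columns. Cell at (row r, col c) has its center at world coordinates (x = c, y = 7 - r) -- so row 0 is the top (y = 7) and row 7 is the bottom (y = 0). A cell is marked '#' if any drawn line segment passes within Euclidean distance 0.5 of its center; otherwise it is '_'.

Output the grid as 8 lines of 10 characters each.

Segment 0: (5,2) -> (0,2)
Segment 1: (0,2) -> (2,2)
Segment 2: (2,2) -> (0,2)

Answer: __________
__________
__________
__________
__________
######____
__________
__________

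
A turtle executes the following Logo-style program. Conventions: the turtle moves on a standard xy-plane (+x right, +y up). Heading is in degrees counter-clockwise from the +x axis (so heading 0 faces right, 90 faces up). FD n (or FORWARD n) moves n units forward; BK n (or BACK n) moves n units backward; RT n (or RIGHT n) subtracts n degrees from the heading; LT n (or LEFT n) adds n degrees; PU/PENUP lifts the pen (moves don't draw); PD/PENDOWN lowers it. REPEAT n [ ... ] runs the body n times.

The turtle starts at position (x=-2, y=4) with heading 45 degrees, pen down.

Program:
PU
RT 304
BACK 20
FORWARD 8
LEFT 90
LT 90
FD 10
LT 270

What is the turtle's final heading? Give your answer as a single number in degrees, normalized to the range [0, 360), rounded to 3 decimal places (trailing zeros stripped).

Answer: 191

Derivation:
Executing turtle program step by step:
Start: pos=(-2,4), heading=45, pen down
PU: pen up
RT 304: heading 45 -> 101
BK 20: (-2,4) -> (1.816,-15.633) [heading=101, move]
FD 8: (1.816,-15.633) -> (0.29,-7.78) [heading=101, move]
LT 90: heading 101 -> 191
LT 90: heading 191 -> 281
FD 10: (0.29,-7.78) -> (2.198,-17.596) [heading=281, move]
LT 270: heading 281 -> 191
Final: pos=(2.198,-17.596), heading=191, 0 segment(s) drawn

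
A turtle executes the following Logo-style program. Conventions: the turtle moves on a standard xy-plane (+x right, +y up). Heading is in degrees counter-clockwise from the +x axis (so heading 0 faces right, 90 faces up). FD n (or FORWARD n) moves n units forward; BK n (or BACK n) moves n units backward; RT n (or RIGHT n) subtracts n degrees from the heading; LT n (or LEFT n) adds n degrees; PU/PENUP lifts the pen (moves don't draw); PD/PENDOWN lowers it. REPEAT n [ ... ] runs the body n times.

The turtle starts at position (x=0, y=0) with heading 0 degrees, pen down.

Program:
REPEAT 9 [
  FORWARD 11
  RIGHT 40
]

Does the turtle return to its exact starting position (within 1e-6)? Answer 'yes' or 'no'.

Answer: yes

Derivation:
Executing turtle program step by step:
Start: pos=(0,0), heading=0, pen down
REPEAT 9 [
  -- iteration 1/9 --
  FD 11: (0,0) -> (11,0) [heading=0, draw]
  RT 40: heading 0 -> 320
  -- iteration 2/9 --
  FD 11: (11,0) -> (19.426,-7.071) [heading=320, draw]
  RT 40: heading 320 -> 280
  -- iteration 3/9 --
  FD 11: (19.426,-7.071) -> (21.337,-17.904) [heading=280, draw]
  RT 40: heading 280 -> 240
  -- iteration 4/9 --
  FD 11: (21.337,-17.904) -> (15.837,-27.43) [heading=240, draw]
  RT 40: heading 240 -> 200
  -- iteration 5/9 --
  FD 11: (15.837,-27.43) -> (5.5,-31.192) [heading=200, draw]
  RT 40: heading 200 -> 160
  -- iteration 6/9 --
  FD 11: (5.5,-31.192) -> (-4.837,-27.43) [heading=160, draw]
  RT 40: heading 160 -> 120
  -- iteration 7/9 --
  FD 11: (-4.837,-27.43) -> (-10.337,-17.904) [heading=120, draw]
  RT 40: heading 120 -> 80
  -- iteration 8/9 --
  FD 11: (-10.337,-17.904) -> (-8.426,-7.071) [heading=80, draw]
  RT 40: heading 80 -> 40
  -- iteration 9/9 --
  FD 11: (-8.426,-7.071) -> (0,0) [heading=40, draw]
  RT 40: heading 40 -> 0
]
Final: pos=(0,0), heading=0, 9 segment(s) drawn

Start position: (0, 0)
Final position: (0, 0)
Distance = 0; < 1e-6 -> CLOSED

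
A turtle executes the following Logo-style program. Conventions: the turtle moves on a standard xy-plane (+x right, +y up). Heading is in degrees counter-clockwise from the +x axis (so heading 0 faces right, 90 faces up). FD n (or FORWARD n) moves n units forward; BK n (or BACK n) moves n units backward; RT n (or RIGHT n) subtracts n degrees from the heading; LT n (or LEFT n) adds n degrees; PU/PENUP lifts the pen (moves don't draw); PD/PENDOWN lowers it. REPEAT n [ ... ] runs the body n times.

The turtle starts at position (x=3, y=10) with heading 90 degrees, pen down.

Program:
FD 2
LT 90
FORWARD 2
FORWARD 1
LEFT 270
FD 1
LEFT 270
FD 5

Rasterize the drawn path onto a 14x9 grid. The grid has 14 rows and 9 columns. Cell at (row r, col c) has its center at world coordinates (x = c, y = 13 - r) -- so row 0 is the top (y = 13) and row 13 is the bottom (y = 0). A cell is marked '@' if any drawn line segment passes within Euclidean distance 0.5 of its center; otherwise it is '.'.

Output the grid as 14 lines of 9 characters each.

Answer: @@@@@@...
@@@@.....
...@.....
...@.....
.........
.........
.........
.........
.........
.........
.........
.........
.........
.........

Derivation:
Segment 0: (3,10) -> (3,12)
Segment 1: (3,12) -> (1,12)
Segment 2: (1,12) -> (0,12)
Segment 3: (0,12) -> (0,13)
Segment 4: (0,13) -> (5,13)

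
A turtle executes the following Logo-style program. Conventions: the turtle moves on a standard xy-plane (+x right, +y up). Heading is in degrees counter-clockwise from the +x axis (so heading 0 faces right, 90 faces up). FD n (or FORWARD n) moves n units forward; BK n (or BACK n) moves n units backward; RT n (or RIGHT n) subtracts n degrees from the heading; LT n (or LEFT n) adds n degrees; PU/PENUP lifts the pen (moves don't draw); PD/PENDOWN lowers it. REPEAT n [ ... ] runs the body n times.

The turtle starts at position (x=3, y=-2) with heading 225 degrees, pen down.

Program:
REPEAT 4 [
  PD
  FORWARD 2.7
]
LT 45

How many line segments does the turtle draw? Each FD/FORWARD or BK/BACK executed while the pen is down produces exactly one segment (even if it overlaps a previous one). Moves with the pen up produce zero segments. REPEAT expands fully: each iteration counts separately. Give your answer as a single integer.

Answer: 4

Derivation:
Executing turtle program step by step:
Start: pos=(3,-2), heading=225, pen down
REPEAT 4 [
  -- iteration 1/4 --
  PD: pen down
  FD 2.7: (3,-2) -> (1.091,-3.909) [heading=225, draw]
  -- iteration 2/4 --
  PD: pen down
  FD 2.7: (1.091,-3.909) -> (-0.818,-5.818) [heading=225, draw]
  -- iteration 3/4 --
  PD: pen down
  FD 2.7: (-0.818,-5.818) -> (-2.728,-7.728) [heading=225, draw]
  -- iteration 4/4 --
  PD: pen down
  FD 2.7: (-2.728,-7.728) -> (-4.637,-9.637) [heading=225, draw]
]
LT 45: heading 225 -> 270
Final: pos=(-4.637,-9.637), heading=270, 4 segment(s) drawn
Segments drawn: 4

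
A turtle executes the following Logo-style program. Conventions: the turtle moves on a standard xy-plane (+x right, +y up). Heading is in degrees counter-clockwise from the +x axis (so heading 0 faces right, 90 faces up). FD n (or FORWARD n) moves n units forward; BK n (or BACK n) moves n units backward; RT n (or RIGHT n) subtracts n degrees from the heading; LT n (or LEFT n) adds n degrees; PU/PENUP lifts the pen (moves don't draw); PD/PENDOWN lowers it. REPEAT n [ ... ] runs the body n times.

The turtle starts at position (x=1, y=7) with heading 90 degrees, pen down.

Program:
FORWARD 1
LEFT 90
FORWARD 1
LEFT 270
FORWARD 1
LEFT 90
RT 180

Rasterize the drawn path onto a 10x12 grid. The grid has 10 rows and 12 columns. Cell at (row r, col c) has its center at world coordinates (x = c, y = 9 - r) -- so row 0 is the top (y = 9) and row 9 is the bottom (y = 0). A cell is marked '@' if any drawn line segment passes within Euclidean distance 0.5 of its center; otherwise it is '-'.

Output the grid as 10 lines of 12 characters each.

Answer: @-----------
@@----------
-@----------
------------
------------
------------
------------
------------
------------
------------

Derivation:
Segment 0: (1,7) -> (1,8)
Segment 1: (1,8) -> (0,8)
Segment 2: (0,8) -> (0,9)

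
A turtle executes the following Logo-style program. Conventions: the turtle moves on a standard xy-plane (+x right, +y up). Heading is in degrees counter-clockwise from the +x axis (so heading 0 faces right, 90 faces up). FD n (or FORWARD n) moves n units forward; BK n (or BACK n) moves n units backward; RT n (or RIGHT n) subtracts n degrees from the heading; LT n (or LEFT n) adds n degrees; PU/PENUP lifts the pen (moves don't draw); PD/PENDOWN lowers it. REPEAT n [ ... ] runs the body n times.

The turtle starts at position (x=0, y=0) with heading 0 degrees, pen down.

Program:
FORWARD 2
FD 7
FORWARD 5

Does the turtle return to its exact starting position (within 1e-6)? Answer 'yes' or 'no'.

Answer: no

Derivation:
Executing turtle program step by step:
Start: pos=(0,0), heading=0, pen down
FD 2: (0,0) -> (2,0) [heading=0, draw]
FD 7: (2,0) -> (9,0) [heading=0, draw]
FD 5: (9,0) -> (14,0) [heading=0, draw]
Final: pos=(14,0), heading=0, 3 segment(s) drawn

Start position: (0, 0)
Final position: (14, 0)
Distance = 14; >= 1e-6 -> NOT closed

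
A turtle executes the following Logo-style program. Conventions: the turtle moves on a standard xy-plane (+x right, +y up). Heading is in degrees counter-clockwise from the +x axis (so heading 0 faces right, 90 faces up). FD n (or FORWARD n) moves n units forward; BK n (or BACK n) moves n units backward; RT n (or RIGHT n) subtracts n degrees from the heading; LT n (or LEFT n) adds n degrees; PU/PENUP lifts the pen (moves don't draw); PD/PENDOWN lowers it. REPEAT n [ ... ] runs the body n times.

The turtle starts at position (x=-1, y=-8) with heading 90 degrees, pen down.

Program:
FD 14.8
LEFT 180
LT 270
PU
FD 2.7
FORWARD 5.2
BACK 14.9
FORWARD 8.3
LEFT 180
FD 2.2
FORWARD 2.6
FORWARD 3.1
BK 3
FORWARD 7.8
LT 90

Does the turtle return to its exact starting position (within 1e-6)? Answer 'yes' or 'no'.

Answer: no

Derivation:
Executing turtle program step by step:
Start: pos=(-1,-8), heading=90, pen down
FD 14.8: (-1,-8) -> (-1,6.8) [heading=90, draw]
LT 180: heading 90 -> 270
LT 270: heading 270 -> 180
PU: pen up
FD 2.7: (-1,6.8) -> (-3.7,6.8) [heading=180, move]
FD 5.2: (-3.7,6.8) -> (-8.9,6.8) [heading=180, move]
BK 14.9: (-8.9,6.8) -> (6,6.8) [heading=180, move]
FD 8.3: (6,6.8) -> (-2.3,6.8) [heading=180, move]
LT 180: heading 180 -> 0
FD 2.2: (-2.3,6.8) -> (-0.1,6.8) [heading=0, move]
FD 2.6: (-0.1,6.8) -> (2.5,6.8) [heading=0, move]
FD 3.1: (2.5,6.8) -> (5.6,6.8) [heading=0, move]
BK 3: (5.6,6.8) -> (2.6,6.8) [heading=0, move]
FD 7.8: (2.6,6.8) -> (10.4,6.8) [heading=0, move]
LT 90: heading 0 -> 90
Final: pos=(10.4,6.8), heading=90, 1 segment(s) drawn

Start position: (-1, -8)
Final position: (10.4, 6.8)
Distance = 18.682; >= 1e-6 -> NOT closed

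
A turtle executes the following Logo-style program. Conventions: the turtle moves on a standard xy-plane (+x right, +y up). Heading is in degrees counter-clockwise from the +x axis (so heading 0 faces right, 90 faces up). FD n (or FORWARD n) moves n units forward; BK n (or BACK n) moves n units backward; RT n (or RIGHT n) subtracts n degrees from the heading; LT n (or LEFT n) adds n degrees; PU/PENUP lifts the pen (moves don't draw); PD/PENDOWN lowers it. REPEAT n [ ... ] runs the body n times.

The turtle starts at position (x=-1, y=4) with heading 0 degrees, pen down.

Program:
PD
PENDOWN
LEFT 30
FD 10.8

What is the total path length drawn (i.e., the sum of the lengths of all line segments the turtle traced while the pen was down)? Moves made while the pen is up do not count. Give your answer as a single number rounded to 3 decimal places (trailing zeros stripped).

Executing turtle program step by step:
Start: pos=(-1,4), heading=0, pen down
PD: pen down
PD: pen down
LT 30: heading 0 -> 30
FD 10.8: (-1,4) -> (8.353,9.4) [heading=30, draw]
Final: pos=(8.353,9.4), heading=30, 1 segment(s) drawn

Segment lengths:
  seg 1: (-1,4) -> (8.353,9.4), length = 10.8
Total = 10.8

Answer: 10.8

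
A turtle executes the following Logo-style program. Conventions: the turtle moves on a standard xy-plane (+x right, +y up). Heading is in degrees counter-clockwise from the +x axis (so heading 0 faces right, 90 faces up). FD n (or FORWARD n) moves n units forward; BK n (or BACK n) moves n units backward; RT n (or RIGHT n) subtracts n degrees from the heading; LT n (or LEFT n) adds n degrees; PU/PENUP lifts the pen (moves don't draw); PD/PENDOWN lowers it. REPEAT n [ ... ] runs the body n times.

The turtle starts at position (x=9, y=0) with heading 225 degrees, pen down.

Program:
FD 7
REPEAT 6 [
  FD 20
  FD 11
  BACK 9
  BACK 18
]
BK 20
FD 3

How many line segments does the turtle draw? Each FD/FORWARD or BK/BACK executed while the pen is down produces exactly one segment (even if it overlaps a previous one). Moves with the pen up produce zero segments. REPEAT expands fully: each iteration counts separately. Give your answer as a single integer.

Answer: 27

Derivation:
Executing turtle program step by step:
Start: pos=(9,0), heading=225, pen down
FD 7: (9,0) -> (4.05,-4.95) [heading=225, draw]
REPEAT 6 [
  -- iteration 1/6 --
  FD 20: (4.05,-4.95) -> (-10.092,-19.092) [heading=225, draw]
  FD 11: (-10.092,-19.092) -> (-17.87,-26.87) [heading=225, draw]
  BK 9: (-17.87,-26.87) -> (-11.506,-20.506) [heading=225, draw]
  BK 18: (-11.506,-20.506) -> (1.222,-7.778) [heading=225, draw]
  -- iteration 2/6 --
  FD 20: (1.222,-7.778) -> (-12.92,-21.92) [heading=225, draw]
  FD 11: (-12.92,-21.92) -> (-20.698,-29.698) [heading=225, draw]
  BK 9: (-20.698,-29.698) -> (-14.335,-23.335) [heading=225, draw]
  BK 18: (-14.335,-23.335) -> (-1.607,-10.607) [heading=225, draw]
  -- iteration 3/6 --
  FD 20: (-1.607,-10.607) -> (-15.749,-24.749) [heading=225, draw]
  FD 11: (-15.749,-24.749) -> (-23.527,-32.527) [heading=225, draw]
  BK 9: (-23.527,-32.527) -> (-17.163,-26.163) [heading=225, draw]
  BK 18: (-17.163,-26.163) -> (-4.435,-13.435) [heading=225, draw]
  -- iteration 4/6 --
  FD 20: (-4.435,-13.435) -> (-18.577,-27.577) [heading=225, draw]
  FD 11: (-18.577,-27.577) -> (-26.355,-35.355) [heading=225, draw]
  BK 9: (-26.355,-35.355) -> (-19.991,-28.991) [heading=225, draw]
  BK 18: (-19.991,-28.991) -> (-7.263,-16.263) [heading=225, draw]
  -- iteration 5/6 --
  FD 20: (-7.263,-16.263) -> (-21.406,-30.406) [heading=225, draw]
  FD 11: (-21.406,-30.406) -> (-29.184,-38.184) [heading=225, draw]
  BK 9: (-29.184,-38.184) -> (-22.82,-31.82) [heading=225, draw]
  BK 18: (-22.82,-31.82) -> (-10.092,-19.092) [heading=225, draw]
  -- iteration 6/6 --
  FD 20: (-10.092,-19.092) -> (-24.234,-33.234) [heading=225, draw]
  FD 11: (-24.234,-33.234) -> (-32.012,-41.012) [heading=225, draw]
  BK 9: (-32.012,-41.012) -> (-25.648,-34.648) [heading=225, draw]
  BK 18: (-25.648,-34.648) -> (-12.92,-21.92) [heading=225, draw]
]
BK 20: (-12.92,-21.92) -> (1.222,-7.778) [heading=225, draw]
FD 3: (1.222,-7.778) -> (-0.899,-9.899) [heading=225, draw]
Final: pos=(-0.899,-9.899), heading=225, 27 segment(s) drawn
Segments drawn: 27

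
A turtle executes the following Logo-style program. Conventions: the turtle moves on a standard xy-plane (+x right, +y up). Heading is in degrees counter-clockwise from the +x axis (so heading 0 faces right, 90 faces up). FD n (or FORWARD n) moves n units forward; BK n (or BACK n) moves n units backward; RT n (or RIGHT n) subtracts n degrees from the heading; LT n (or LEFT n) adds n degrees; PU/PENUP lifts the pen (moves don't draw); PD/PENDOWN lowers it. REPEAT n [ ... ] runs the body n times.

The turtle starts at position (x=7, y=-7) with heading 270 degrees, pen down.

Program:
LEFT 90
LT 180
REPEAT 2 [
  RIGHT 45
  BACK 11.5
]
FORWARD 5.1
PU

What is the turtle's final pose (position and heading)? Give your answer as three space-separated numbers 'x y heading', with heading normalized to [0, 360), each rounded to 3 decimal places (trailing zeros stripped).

Answer: 15.132 -21.532 90

Derivation:
Executing turtle program step by step:
Start: pos=(7,-7), heading=270, pen down
LT 90: heading 270 -> 0
LT 180: heading 0 -> 180
REPEAT 2 [
  -- iteration 1/2 --
  RT 45: heading 180 -> 135
  BK 11.5: (7,-7) -> (15.132,-15.132) [heading=135, draw]
  -- iteration 2/2 --
  RT 45: heading 135 -> 90
  BK 11.5: (15.132,-15.132) -> (15.132,-26.632) [heading=90, draw]
]
FD 5.1: (15.132,-26.632) -> (15.132,-21.532) [heading=90, draw]
PU: pen up
Final: pos=(15.132,-21.532), heading=90, 3 segment(s) drawn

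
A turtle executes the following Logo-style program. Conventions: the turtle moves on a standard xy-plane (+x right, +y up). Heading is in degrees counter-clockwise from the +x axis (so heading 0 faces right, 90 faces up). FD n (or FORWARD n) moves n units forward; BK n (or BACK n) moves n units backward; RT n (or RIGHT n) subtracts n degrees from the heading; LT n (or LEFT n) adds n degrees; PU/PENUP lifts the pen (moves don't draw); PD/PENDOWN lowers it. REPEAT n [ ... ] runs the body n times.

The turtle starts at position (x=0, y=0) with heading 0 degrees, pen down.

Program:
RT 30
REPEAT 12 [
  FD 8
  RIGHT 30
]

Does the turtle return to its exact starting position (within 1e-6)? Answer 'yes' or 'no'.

Answer: yes

Derivation:
Executing turtle program step by step:
Start: pos=(0,0), heading=0, pen down
RT 30: heading 0 -> 330
REPEAT 12 [
  -- iteration 1/12 --
  FD 8: (0,0) -> (6.928,-4) [heading=330, draw]
  RT 30: heading 330 -> 300
  -- iteration 2/12 --
  FD 8: (6.928,-4) -> (10.928,-10.928) [heading=300, draw]
  RT 30: heading 300 -> 270
  -- iteration 3/12 --
  FD 8: (10.928,-10.928) -> (10.928,-18.928) [heading=270, draw]
  RT 30: heading 270 -> 240
  -- iteration 4/12 --
  FD 8: (10.928,-18.928) -> (6.928,-25.856) [heading=240, draw]
  RT 30: heading 240 -> 210
  -- iteration 5/12 --
  FD 8: (6.928,-25.856) -> (0,-29.856) [heading=210, draw]
  RT 30: heading 210 -> 180
  -- iteration 6/12 --
  FD 8: (0,-29.856) -> (-8,-29.856) [heading=180, draw]
  RT 30: heading 180 -> 150
  -- iteration 7/12 --
  FD 8: (-8,-29.856) -> (-14.928,-25.856) [heading=150, draw]
  RT 30: heading 150 -> 120
  -- iteration 8/12 --
  FD 8: (-14.928,-25.856) -> (-18.928,-18.928) [heading=120, draw]
  RT 30: heading 120 -> 90
  -- iteration 9/12 --
  FD 8: (-18.928,-18.928) -> (-18.928,-10.928) [heading=90, draw]
  RT 30: heading 90 -> 60
  -- iteration 10/12 --
  FD 8: (-18.928,-10.928) -> (-14.928,-4) [heading=60, draw]
  RT 30: heading 60 -> 30
  -- iteration 11/12 --
  FD 8: (-14.928,-4) -> (-8,0) [heading=30, draw]
  RT 30: heading 30 -> 0
  -- iteration 12/12 --
  FD 8: (-8,0) -> (0,0) [heading=0, draw]
  RT 30: heading 0 -> 330
]
Final: pos=(0,0), heading=330, 12 segment(s) drawn

Start position: (0, 0)
Final position: (0, 0)
Distance = 0; < 1e-6 -> CLOSED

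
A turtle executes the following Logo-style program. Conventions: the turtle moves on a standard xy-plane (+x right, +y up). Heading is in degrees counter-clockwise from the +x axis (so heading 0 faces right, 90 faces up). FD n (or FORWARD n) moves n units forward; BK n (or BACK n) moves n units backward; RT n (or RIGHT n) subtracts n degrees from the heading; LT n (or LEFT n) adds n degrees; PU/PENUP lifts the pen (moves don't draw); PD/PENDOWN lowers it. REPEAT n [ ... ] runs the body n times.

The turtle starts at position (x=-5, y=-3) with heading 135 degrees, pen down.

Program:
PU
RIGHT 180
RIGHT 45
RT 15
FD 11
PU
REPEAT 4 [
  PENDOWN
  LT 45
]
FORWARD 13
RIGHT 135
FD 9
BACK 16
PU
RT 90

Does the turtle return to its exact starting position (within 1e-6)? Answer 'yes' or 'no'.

Executing turtle program step by step:
Start: pos=(-5,-3), heading=135, pen down
PU: pen up
RT 180: heading 135 -> 315
RT 45: heading 315 -> 270
RT 15: heading 270 -> 255
FD 11: (-5,-3) -> (-7.847,-13.625) [heading=255, move]
PU: pen up
REPEAT 4 [
  -- iteration 1/4 --
  PD: pen down
  LT 45: heading 255 -> 300
  -- iteration 2/4 --
  PD: pen down
  LT 45: heading 300 -> 345
  -- iteration 3/4 --
  PD: pen down
  LT 45: heading 345 -> 30
  -- iteration 4/4 --
  PD: pen down
  LT 45: heading 30 -> 75
]
FD 13: (-7.847,-13.625) -> (-4.482,-1.068) [heading=75, draw]
RT 135: heading 75 -> 300
FD 9: (-4.482,-1.068) -> (0.018,-8.862) [heading=300, draw]
BK 16: (0.018,-8.862) -> (-7.982,4.994) [heading=300, draw]
PU: pen up
RT 90: heading 300 -> 210
Final: pos=(-7.982,4.994), heading=210, 3 segment(s) drawn

Start position: (-5, -3)
Final position: (-7.982, 4.994)
Distance = 8.532; >= 1e-6 -> NOT closed

Answer: no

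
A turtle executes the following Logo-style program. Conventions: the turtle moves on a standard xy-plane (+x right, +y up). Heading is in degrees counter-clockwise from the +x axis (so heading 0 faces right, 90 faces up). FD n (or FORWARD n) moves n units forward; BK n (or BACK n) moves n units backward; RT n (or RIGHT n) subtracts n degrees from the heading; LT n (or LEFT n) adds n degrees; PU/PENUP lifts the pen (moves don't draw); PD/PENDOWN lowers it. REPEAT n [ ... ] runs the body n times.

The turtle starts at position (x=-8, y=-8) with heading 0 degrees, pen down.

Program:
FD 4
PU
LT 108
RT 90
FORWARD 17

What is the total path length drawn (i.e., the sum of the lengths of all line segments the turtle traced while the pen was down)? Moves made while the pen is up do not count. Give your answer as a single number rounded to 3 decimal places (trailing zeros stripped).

Answer: 4

Derivation:
Executing turtle program step by step:
Start: pos=(-8,-8), heading=0, pen down
FD 4: (-8,-8) -> (-4,-8) [heading=0, draw]
PU: pen up
LT 108: heading 0 -> 108
RT 90: heading 108 -> 18
FD 17: (-4,-8) -> (12.168,-2.747) [heading=18, move]
Final: pos=(12.168,-2.747), heading=18, 1 segment(s) drawn

Segment lengths:
  seg 1: (-8,-8) -> (-4,-8), length = 4
Total = 4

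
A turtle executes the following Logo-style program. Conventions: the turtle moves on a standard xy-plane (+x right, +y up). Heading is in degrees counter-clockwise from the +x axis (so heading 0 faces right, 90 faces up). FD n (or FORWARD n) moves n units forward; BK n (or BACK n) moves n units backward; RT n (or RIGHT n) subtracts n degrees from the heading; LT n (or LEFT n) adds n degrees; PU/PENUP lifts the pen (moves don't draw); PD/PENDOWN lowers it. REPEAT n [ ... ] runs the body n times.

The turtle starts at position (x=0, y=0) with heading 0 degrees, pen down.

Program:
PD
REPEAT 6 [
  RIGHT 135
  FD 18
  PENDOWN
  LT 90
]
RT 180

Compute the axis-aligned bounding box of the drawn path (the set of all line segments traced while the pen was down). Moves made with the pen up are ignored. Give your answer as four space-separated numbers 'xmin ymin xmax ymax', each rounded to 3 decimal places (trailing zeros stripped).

Executing turtle program step by step:
Start: pos=(0,0), heading=0, pen down
PD: pen down
REPEAT 6 [
  -- iteration 1/6 --
  RT 135: heading 0 -> 225
  FD 18: (0,0) -> (-12.728,-12.728) [heading=225, draw]
  PD: pen down
  LT 90: heading 225 -> 315
  -- iteration 2/6 --
  RT 135: heading 315 -> 180
  FD 18: (-12.728,-12.728) -> (-30.728,-12.728) [heading=180, draw]
  PD: pen down
  LT 90: heading 180 -> 270
  -- iteration 3/6 --
  RT 135: heading 270 -> 135
  FD 18: (-30.728,-12.728) -> (-43.456,0) [heading=135, draw]
  PD: pen down
  LT 90: heading 135 -> 225
  -- iteration 4/6 --
  RT 135: heading 225 -> 90
  FD 18: (-43.456,0) -> (-43.456,18) [heading=90, draw]
  PD: pen down
  LT 90: heading 90 -> 180
  -- iteration 5/6 --
  RT 135: heading 180 -> 45
  FD 18: (-43.456,18) -> (-30.728,30.728) [heading=45, draw]
  PD: pen down
  LT 90: heading 45 -> 135
  -- iteration 6/6 --
  RT 135: heading 135 -> 0
  FD 18: (-30.728,30.728) -> (-12.728,30.728) [heading=0, draw]
  PD: pen down
  LT 90: heading 0 -> 90
]
RT 180: heading 90 -> 270
Final: pos=(-12.728,30.728), heading=270, 6 segment(s) drawn

Segment endpoints: x in {-43.456, -30.728, -30.728, -12.728, -12.728, 0}, y in {-12.728, -12.728, 0, 0, 18, 30.728, 30.728}
xmin=-43.456, ymin=-12.728, xmax=0, ymax=30.728

Answer: -43.456 -12.728 0 30.728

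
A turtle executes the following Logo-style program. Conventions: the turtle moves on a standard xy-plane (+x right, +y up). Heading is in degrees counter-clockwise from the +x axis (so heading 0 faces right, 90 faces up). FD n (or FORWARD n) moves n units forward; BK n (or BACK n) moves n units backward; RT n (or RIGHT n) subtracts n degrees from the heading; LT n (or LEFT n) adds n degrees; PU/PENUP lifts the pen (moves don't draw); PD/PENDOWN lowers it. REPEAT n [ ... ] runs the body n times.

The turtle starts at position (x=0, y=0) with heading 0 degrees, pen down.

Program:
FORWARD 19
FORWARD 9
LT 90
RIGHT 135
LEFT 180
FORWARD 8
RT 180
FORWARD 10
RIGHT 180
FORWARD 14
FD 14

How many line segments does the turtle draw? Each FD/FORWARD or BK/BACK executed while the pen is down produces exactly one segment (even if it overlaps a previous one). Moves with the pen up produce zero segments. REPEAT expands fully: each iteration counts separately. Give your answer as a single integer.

Executing turtle program step by step:
Start: pos=(0,0), heading=0, pen down
FD 19: (0,0) -> (19,0) [heading=0, draw]
FD 9: (19,0) -> (28,0) [heading=0, draw]
LT 90: heading 0 -> 90
RT 135: heading 90 -> 315
LT 180: heading 315 -> 135
FD 8: (28,0) -> (22.343,5.657) [heading=135, draw]
RT 180: heading 135 -> 315
FD 10: (22.343,5.657) -> (29.414,-1.414) [heading=315, draw]
RT 180: heading 315 -> 135
FD 14: (29.414,-1.414) -> (19.515,8.485) [heading=135, draw]
FD 14: (19.515,8.485) -> (9.615,18.385) [heading=135, draw]
Final: pos=(9.615,18.385), heading=135, 6 segment(s) drawn
Segments drawn: 6

Answer: 6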